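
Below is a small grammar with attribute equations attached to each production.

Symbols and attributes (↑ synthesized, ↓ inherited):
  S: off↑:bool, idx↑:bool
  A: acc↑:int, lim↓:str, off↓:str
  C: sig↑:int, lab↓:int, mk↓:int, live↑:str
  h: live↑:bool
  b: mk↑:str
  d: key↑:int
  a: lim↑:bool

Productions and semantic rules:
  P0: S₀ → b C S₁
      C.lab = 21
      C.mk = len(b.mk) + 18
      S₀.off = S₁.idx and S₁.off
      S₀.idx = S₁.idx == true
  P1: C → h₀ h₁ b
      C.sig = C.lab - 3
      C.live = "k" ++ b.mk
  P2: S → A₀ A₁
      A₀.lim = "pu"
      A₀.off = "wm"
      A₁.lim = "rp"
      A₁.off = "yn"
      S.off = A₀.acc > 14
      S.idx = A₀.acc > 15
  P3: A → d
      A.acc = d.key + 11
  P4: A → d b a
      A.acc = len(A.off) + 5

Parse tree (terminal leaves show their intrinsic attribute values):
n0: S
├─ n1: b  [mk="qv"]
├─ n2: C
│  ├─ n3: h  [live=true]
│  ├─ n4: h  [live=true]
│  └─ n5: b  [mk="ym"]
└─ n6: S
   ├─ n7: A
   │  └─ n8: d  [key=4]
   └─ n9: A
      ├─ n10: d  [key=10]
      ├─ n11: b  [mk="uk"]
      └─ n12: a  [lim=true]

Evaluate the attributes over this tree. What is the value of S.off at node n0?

1. n1.mk = "qv"  [terminal]
2. n2.lab = 21  [21]
3. n2.mk = 20  [len(b.mk) + 18]
4. n3.live = true  [terminal]
5. n4.live = true  [terminal]
6. n5.mk = "ym"  [terminal]
7. n2.sig = 18  [C.lab - 3]
8. n2.live = "kym"  ["k" ++ b.mk]
9. n7.lim = "pu"  ["pu"]
10. n7.off = "wm"  ["wm"]
11. n8.key = 4  [terminal]
12. n7.acc = 15  [d.key + 11]
13. n9.lim = "rp"  ["rp"]
14. n9.off = "yn"  ["yn"]
15. n10.key = 10  [terminal]
16. n11.mk = "uk"  [terminal]
17. n12.lim = true  [terminal]
18. n9.acc = 7  [len(A.off) + 5]
19. n6.off = true  [A₀.acc > 14]
20. n6.idx = false  [A₀.acc > 15]
21. n0.off = false  [S₁.idx and S₁.off]
22. n0.idx = false  [S₁.idx == true]

false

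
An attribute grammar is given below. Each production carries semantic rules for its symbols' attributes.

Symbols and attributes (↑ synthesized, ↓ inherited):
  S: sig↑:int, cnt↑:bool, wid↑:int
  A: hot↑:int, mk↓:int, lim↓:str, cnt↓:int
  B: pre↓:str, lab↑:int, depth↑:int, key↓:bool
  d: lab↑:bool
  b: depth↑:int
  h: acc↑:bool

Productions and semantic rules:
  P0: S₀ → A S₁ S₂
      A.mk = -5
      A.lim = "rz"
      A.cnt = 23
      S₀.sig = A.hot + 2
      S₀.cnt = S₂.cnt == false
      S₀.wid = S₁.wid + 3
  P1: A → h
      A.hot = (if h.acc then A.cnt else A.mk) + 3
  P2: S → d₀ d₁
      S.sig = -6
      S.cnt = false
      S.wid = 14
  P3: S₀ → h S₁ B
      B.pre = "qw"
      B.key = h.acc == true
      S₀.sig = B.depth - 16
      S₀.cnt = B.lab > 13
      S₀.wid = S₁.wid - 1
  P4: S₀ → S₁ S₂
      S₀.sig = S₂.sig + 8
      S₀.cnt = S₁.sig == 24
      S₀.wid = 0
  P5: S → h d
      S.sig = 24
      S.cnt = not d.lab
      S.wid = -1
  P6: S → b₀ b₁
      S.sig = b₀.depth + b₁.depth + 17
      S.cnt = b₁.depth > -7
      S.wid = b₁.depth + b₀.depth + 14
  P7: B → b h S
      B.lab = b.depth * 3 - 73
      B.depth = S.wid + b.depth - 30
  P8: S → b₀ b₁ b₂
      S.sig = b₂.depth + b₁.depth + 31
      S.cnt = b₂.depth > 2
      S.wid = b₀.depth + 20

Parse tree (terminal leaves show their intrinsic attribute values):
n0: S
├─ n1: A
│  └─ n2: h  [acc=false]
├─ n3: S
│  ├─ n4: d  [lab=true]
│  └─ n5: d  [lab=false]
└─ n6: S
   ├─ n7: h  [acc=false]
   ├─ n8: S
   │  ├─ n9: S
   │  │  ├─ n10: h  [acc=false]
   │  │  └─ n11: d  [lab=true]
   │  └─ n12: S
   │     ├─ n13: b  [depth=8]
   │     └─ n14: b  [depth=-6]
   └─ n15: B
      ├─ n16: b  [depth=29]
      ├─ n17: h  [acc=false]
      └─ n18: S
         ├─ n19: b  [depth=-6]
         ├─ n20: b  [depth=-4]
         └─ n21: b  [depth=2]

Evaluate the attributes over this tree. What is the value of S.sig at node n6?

1. n1.mk = -5  [-5]
2. n1.lim = "rz"  ["rz"]
3. n1.cnt = 23  [23]
4. n2.acc = false  [terminal]
5. n1.hot = -2  [(if h.acc then A.cnt else A.mk) + 3]
6. n4.lab = true  [terminal]
7. n5.lab = false  [terminal]
8. n3.sig = -6  [-6]
9. n3.cnt = false  [false]
10. n3.wid = 14  [14]
11. n7.acc = false  [terminal]
12. n10.acc = false  [terminal]
13. n11.lab = true  [terminal]
14. n9.sig = 24  [24]
15. n9.cnt = false  [not d.lab]
16. n9.wid = -1  [-1]
17. n13.depth = 8  [terminal]
18. n14.depth = -6  [terminal]
19. n12.sig = 19  [b₀.depth + b₁.depth + 17]
20. n12.cnt = true  [b₁.depth > -7]
21. n12.wid = 16  [b₁.depth + b₀.depth + 14]
22. n8.sig = 27  [S₂.sig + 8]
23. n8.cnt = true  [S₁.sig == 24]
24. n8.wid = 0  [0]
25. n15.pre = "qw"  ["qw"]
26. n15.key = false  [h.acc == true]
27. n16.depth = 29  [terminal]
28. n17.acc = false  [terminal]
29. n19.depth = -6  [terminal]
30. n20.depth = -4  [terminal]
31. n21.depth = 2  [terminal]
32. n18.sig = 29  [b₂.depth + b₁.depth + 31]
33. n18.cnt = false  [b₂.depth > 2]
34. n18.wid = 14  [b₀.depth + 20]
35. n15.lab = 14  [b.depth * 3 - 73]
36. n15.depth = 13  [S.wid + b.depth - 30]
37. n6.sig = -3  [B.depth - 16]
38. n6.cnt = true  [B.lab > 13]
39. n6.wid = -1  [S₁.wid - 1]
40. n0.sig = 0  [A.hot + 2]
41. n0.cnt = false  [S₂.cnt == false]
42. n0.wid = 17  [S₁.wid + 3]

-3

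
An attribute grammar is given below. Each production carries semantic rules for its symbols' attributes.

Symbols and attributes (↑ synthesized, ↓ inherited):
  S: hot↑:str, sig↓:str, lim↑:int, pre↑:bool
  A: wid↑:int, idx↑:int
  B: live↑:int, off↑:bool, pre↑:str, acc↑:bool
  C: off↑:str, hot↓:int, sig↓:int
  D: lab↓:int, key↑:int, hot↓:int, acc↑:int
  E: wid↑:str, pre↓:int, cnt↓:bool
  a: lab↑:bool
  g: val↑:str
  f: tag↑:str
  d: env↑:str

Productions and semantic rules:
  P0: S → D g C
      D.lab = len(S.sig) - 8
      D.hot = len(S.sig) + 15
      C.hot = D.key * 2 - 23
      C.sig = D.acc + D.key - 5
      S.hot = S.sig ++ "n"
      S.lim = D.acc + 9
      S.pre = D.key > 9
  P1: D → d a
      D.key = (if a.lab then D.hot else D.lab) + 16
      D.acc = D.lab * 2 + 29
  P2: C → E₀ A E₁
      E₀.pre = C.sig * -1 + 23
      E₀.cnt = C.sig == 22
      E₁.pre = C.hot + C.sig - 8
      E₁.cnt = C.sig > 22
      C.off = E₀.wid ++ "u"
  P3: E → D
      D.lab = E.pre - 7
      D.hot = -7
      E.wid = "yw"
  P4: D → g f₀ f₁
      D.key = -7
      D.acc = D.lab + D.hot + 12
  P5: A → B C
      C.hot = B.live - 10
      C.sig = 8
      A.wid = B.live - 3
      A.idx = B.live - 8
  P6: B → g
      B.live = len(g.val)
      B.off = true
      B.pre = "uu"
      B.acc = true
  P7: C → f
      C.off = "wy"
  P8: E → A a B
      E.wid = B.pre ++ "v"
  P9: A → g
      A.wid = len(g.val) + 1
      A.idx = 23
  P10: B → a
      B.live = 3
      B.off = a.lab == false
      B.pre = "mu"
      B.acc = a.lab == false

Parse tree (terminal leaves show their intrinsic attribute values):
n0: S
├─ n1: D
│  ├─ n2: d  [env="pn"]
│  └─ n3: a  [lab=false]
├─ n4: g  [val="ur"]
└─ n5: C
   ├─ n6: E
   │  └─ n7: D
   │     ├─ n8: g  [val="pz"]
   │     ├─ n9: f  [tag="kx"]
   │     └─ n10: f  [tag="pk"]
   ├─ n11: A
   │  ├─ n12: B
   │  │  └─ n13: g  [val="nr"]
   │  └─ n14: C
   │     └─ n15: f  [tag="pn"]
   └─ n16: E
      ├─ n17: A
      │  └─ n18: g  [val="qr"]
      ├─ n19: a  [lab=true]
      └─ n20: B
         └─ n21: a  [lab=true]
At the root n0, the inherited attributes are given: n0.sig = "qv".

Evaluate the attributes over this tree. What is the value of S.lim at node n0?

1. n0.sig = "qv"  [given at root]
2. n1.lab = -6  [len(S.sig) - 8]
3. n1.hot = 17  [len(S.sig) + 15]
4. n2.env = "pn"  [terminal]
5. n3.lab = false  [terminal]
6. n1.key = 10  [(if a.lab then D.hot else D.lab) + 16]
7. n1.acc = 17  [D.lab * 2 + 29]
8. n4.val = "ur"  [terminal]
9. n5.hot = -3  [D.key * 2 - 23]
10. n5.sig = 22  [D.acc + D.key - 5]
11. n6.pre = 1  [C.sig * -1 + 23]
12. n6.cnt = true  [C.sig == 22]
13. n7.lab = -6  [E.pre - 7]
14. n7.hot = -7  [-7]
15. n8.val = "pz"  [terminal]
16. n9.tag = "kx"  [terminal]
17. n10.tag = "pk"  [terminal]
18. n7.key = -7  [-7]
19. n7.acc = -1  [D.lab + D.hot + 12]
20. n6.wid = "yw"  ["yw"]
21. n13.val = "nr"  [terminal]
22. n12.live = 2  [len(g.val)]
23. n12.off = true  [true]
24. n12.pre = "uu"  ["uu"]
25. n12.acc = true  [true]
26. n14.hot = -8  [B.live - 10]
27. n14.sig = 8  [8]
28. n15.tag = "pn"  [terminal]
29. n14.off = "wy"  ["wy"]
30. n11.wid = -1  [B.live - 3]
31. n11.idx = -6  [B.live - 8]
32. n16.pre = 11  [C.hot + C.sig - 8]
33. n16.cnt = false  [C.sig > 22]
34. n18.val = "qr"  [terminal]
35. n17.wid = 3  [len(g.val) + 1]
36. n17.idx = 23  [23]
37. n19.lab = true  [terminal]
38. n21.lab = true  [terminal]
39. n20.live = 3  [3]
40. n20.off = false  [a.lab == false]
41. n20.pre = "mu"  ["mu"]
42. n20.acc = false  [a.lab == false]
43. n16.wid = "muv"  [B.pre ++ "v"]
44. n5.off = "ywu"  [E₀.wid ++ "u"]
45. n0.hot = "qvn"  [S.sig ++ "n"]
46. n0.lim = 26  [D.acc + 9]
47. n0.pre = true  [D.key > 9]

26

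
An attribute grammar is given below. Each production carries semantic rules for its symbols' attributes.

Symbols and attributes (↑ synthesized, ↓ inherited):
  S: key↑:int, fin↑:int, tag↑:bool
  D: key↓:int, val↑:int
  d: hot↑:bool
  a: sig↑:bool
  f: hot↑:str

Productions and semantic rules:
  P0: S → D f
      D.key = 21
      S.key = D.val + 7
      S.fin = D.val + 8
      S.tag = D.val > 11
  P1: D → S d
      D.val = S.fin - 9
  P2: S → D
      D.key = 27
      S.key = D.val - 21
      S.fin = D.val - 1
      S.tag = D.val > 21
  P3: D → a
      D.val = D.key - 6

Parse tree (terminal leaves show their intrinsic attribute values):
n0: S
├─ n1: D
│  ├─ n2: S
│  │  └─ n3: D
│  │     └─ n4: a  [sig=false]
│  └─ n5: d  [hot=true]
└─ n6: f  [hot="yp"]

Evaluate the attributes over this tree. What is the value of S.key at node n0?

1. n1.key = 21  [21]
2. n3.key = 27  [27]
3. n4.sig = false  [terminal]
4. n3.val = 21  [D.key - 6]
5. n2.key = 0  [D.val - 21]
6. n2.fin = 20  [D.val - 1]
7. n2.tag = false  [D.val > 21]
8. n5.hot = true  [terminal]
9. n1.val = 11  [S.fin - 9]
10. n6.hot = "yp"  [terminal]
11. n0.key = 18  [D.val + 7]
12. n0.fin = 19  [D.val + 8]
13. n0.tag = false  [D.val > 11]

18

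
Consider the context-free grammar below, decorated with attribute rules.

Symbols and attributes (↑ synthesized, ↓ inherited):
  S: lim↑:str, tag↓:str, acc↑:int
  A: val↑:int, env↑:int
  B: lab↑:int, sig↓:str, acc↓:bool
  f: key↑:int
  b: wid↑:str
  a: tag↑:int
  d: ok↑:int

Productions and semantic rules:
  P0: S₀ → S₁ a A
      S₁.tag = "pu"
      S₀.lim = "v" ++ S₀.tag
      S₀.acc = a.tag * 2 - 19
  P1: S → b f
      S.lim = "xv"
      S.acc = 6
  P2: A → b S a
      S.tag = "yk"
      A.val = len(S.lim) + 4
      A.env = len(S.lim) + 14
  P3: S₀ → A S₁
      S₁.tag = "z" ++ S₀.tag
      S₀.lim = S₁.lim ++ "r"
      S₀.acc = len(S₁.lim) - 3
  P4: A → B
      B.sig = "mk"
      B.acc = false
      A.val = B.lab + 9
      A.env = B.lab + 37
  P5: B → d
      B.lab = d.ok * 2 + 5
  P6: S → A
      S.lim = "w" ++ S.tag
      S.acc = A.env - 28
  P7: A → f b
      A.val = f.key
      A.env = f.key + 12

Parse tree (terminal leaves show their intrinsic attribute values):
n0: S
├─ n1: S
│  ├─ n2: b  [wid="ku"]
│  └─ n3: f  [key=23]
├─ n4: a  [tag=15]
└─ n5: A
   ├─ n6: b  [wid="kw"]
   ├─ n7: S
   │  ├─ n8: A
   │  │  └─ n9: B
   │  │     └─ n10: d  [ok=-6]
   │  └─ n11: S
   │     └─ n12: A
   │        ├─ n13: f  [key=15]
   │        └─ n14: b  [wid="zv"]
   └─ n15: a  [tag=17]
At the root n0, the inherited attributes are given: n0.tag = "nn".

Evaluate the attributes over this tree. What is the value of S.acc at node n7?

1

1. n0.tag = "nn"  [given at root]
2. n1.tag = "pu"  ["pu"]
3. n2.wid = "ku"  [terminal]
4. n3.key = 23  [terminal]
5. n1.lim = "xv"  ["xv"]
6. n1.acc = 6  [6]
7. n4.tag = 15  [terminal]
8. n6.wid = "kw"  [terminal]
9. n7.tag = "yk"  ["yk"]
10. n9.sig = "mk"  ["mk"]
11. n9.acc = false  [false]
12. n10.ok = -6  [terminal]
13. n9.lab = -7  [d.ok * 2 + 5]
14. n8.val = 2  [B.lab + 9]
15. n8.env = 30  [B.lab + 37]
16. n11.tag = "zyk"  ["z" ++ S₀.tag]
17. n13.key = 15  [terminal]
18. n14.wid = "zv"  [terminal]
19. n12.val = 15  [f.key]
20. n12.env = 27  [f.key + 12]
21. n11.lim = "wzyk"  ["w" ++ S.tag]
22. n11.acc = -1  [A.env - 28]
23. n7.lim = "wzykr"  [S₁.lim ++ "r"]
24. n7.acc = 1  [len(S₁.lim) - 3]
25. n15.tag = 17  [terminal]
26. n5.val = 9  [len(S.lim) + 4]
27. n5.env = 19  [len(S.lim) + 14]
28. n0.lim = "vnn"  ["v" ++ S₀.tag]
29. n0.acc = 11  [a.tag * 2 - 19]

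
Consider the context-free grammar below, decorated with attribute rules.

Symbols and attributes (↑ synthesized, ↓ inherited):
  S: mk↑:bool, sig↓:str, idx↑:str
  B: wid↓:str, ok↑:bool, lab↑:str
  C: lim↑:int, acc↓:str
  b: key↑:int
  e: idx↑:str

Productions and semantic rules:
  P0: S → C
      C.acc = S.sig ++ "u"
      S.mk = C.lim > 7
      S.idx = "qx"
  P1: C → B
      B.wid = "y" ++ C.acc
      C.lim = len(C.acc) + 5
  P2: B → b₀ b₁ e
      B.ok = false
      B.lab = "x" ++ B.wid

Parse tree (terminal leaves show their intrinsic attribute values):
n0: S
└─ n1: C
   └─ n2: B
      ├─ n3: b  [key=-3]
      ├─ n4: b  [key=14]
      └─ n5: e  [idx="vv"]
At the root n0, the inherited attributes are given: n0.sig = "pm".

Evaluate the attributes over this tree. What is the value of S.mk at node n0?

1. n0.sig = "pm"  [given at root]
2. n1.acc = "pmu"  [S.sig ++ "u"]
3. n2.wid = "ypmu"  ["y" ++ C.acc]
4. n3.key = -3  [terminal]
5. n4.key = 14  [terminal]
6. n5.idx = "vv"  [terminal]
7. n2.ok = false  [false]
8. n2.lab = "xypmu"  ["x" ++ B.wid]
9. n1.lim = 8  [len(C.acc) + 5]
10. n0.mk = true  [C.lim > 7]
11. n0.idx = "qx"  ["qx"]

true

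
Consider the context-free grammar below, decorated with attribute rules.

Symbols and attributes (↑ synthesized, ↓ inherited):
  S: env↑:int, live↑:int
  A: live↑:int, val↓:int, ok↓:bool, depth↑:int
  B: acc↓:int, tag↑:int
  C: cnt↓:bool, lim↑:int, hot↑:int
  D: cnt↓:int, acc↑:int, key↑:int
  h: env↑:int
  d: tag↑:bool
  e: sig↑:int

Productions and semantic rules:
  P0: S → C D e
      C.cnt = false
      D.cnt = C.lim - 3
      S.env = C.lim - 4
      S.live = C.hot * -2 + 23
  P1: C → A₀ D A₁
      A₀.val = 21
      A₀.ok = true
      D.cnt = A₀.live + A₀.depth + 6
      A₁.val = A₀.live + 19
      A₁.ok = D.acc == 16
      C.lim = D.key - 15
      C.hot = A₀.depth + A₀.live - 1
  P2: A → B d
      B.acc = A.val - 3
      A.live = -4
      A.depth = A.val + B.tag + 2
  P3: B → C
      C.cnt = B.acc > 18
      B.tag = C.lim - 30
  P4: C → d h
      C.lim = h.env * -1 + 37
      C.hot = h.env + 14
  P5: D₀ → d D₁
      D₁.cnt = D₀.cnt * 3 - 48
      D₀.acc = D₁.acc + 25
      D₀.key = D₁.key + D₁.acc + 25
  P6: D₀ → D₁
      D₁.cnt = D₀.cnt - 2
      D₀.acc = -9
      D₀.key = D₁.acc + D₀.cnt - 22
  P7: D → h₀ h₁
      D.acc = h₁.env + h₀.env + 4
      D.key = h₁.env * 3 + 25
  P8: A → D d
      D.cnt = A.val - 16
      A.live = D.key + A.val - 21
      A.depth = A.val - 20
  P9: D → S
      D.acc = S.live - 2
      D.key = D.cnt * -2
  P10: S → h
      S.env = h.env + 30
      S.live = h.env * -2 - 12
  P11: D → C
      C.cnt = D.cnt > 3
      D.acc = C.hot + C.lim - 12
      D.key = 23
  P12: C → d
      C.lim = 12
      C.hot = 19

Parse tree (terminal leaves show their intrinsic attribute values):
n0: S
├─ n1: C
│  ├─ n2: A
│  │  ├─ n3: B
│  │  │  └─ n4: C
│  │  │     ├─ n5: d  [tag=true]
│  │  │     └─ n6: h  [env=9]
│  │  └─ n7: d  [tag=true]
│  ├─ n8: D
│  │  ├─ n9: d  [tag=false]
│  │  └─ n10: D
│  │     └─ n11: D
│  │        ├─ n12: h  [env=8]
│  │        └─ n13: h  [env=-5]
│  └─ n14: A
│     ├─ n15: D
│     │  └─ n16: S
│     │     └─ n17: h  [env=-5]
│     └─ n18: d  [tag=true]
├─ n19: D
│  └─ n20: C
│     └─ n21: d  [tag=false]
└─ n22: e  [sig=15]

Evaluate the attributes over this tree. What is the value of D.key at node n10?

1. n1.cnt = false  [false]
2. n2.val = 21  [21]
3. n2.ok = true  [true]
4. n3.acc = 18  [A.val - 3]
5. n4.cnt = false  [B.acc > 18]
6. n5.tag = true  [terminal]
7. n6.env = 9  [terminal]
8. n4.lim = 28  [h.env * -1 + 37]
9. n4.hot = 23  [h.env + 14]
10. n3.tag = -2  [C.lim - 30]
11. n7.tag = true  [terminal]
12. n2.live = -4  [-4]
13. n2.depth = 21  [A.val + B.tag + 2]
14. n8.cnt = 23  [A₀.live + A₀.depth + 6]
15. n9.tag = false  [terminal]
16. n10.cnt = 21  [D₀.cnt * 3 - 48]
17. n11.cnt = 19  [D₀.cnt - 2]
18. n12.env = 8  [terminal]
19. n13.env = -5  [terminal]
20. n11.acc = 7  [h₁.env + h₀.env + 4]
21. n11.key = 10  [h₁.env * 3 + 25]
22. n10.acc = -9  [-9]
23. n10.key = 6  [D₁.acc + D₀.cnt - 22]
24. n8.acc = 16  [D₁.acc + 25]
25. n8.key = 22  [D₁.key + D₁.acc + 25]
26. n14.val = 15  [A₀.live + 19]
27. n14.ok = true  [D.acc == 16]
28. n15.cnt = -1  [A.val - 16]
29. n17.env = -5  [terminal]
30. n16.env = 25  [h.env + 30]
31. n16.live = -2  [h.env * -2 - 12]
32. n15.acc = -4  [S.live - 2]
33. n15.key = 2  [D.cnt * -2]
34. n18.tag = true  [terminal]
35. n14.live = -4  [D.key + A.val - 21]
36. n14.depth = -5  [A.val - 20]
37. n1.lim = 7  [D.key - 15]
38. n1.hot = 16  [A₀.depth + A₀.live - 1]
39. n19.cnt = 4  [C.lim - 3]
40. n20.cnt = true  [D.cnt > 3]
41. n21.tag = false  [terminal]
42. n20.lim = 12  [12]
43. n20.hot = 19  [19]
44. n19.acc = 19  [C.hot + C.lim - 12]
45. n19.key = 23  [23]
46. n22.sig = 15  [terminal]
47. n0.env = 3  [C.lim - 4]
48. n0.live = -9  [C.hot * -2 + 23]

6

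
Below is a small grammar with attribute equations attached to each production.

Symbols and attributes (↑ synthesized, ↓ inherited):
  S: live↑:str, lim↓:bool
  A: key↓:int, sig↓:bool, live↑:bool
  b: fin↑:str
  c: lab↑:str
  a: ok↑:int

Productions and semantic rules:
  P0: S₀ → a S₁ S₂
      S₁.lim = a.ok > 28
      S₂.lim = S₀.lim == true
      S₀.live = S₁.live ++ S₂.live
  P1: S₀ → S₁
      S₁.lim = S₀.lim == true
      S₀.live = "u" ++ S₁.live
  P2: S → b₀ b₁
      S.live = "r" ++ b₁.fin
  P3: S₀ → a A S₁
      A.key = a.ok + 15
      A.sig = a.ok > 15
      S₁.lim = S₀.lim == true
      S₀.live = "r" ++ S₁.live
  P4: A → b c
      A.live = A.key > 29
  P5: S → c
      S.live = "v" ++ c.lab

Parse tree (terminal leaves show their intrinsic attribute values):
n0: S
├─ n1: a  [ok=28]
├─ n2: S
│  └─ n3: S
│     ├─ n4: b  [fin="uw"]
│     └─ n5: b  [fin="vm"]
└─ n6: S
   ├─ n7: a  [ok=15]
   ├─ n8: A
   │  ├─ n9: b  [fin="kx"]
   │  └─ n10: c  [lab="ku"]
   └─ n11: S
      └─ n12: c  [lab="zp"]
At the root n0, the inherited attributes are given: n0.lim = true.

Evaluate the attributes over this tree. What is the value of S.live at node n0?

1. n0.lim = true  [given at root]
2. n1.ok = 28  [terminal]
3. n2.lim = false  [a.ok > 28]
4. n3.lim = false  [S₀.lim == true]
5. n4.fin = "uw"  [terminal]
6. n5.fin = "vm"  [terminal]
7. n3.live = "rvm"  ["r" ++ b₁.fin]
8. n2.live = "urvm"  ["u" ++ S₁.live]
9. n6.lim = true  [S₀.lim == true]
10. n7.ok = 15  [terminal]
11. n8.key = 30  [a.ok + 15]
12. n8.sig = false  [a.ok > 15]
13. n9.fin = "kx"  [terminal]
14. n10.lab = "ku"  [terminal]
15. n8.live = true  [A.key > 29]
16. n11.lim = true  [S₀.lim == true]
17. n12.lab = "zp"  [terminal]
18. n11.live = "vzp"  ["v" ++ c.lab]
19. n6.live = "rvzp"  ["r" ++ S₁.live]
20. n0.live = "urvmrvzp"  [S₁.live ++ S₂.live]

"urvmrvzp"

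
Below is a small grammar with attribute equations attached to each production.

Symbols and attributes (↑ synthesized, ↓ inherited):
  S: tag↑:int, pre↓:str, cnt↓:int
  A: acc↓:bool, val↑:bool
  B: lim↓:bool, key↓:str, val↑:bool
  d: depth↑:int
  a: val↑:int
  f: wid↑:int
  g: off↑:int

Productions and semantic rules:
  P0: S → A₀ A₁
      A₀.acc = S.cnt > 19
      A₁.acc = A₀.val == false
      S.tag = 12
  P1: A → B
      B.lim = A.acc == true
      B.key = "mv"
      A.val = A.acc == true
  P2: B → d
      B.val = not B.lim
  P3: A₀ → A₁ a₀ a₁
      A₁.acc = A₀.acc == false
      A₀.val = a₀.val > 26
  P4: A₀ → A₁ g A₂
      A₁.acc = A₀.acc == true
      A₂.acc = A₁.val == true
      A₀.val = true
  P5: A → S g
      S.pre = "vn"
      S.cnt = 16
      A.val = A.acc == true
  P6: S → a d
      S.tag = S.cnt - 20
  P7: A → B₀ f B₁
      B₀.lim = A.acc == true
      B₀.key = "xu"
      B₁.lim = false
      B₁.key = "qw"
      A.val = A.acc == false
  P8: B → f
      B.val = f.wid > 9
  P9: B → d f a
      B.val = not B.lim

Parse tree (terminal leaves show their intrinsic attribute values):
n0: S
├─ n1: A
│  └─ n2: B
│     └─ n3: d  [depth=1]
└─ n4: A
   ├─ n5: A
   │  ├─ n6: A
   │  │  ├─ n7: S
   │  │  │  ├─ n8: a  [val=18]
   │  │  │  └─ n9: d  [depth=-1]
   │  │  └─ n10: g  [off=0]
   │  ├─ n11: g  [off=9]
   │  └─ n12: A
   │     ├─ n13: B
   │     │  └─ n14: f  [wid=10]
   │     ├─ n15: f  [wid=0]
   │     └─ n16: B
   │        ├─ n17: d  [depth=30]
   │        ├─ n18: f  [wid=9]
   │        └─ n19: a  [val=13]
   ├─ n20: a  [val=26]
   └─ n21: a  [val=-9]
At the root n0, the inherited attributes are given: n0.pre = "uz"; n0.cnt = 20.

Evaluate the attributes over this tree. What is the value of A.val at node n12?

false

1. n0.pre = "uz"  [given at root]
2. n0.cnt = 20  [given at root]
3. n1.acc = true  [S.cnt > 19]
4. n2.lim = true  [A.acc == true]
5. n2.key = "mv"  ["mv"]
6. n3.depth = 1  [terminal]
7. n2.val = false  [not B.lim]
8. n1.val = true  [A.acc == true]
9. n4.acc = false  [A₀.val == false]
10. n5.acc = true  [A₀.acc == false]
11. n6.acc = true  [A₀.acc == true]
12. n7.pre = "vn"  ["vn"]
13. n7.cnt = 16  [16]
14. n8.val = 18  [terminal]
15. n9.depth = -1  [terminal]
16. n7.tag = -4  [S.cnt - 20]
17. n10.off = 0  [terminal]
18. n6.val = true  [A.acc == true]
19. n11.off = 9  [terminal]
20. n12.acc = true  [A₁.val == true]
21. n13.lim = true  [A.acc == true]
22. n13.key = "xu"  ["xu"]
23. n14.wid = 10  [terminal]
24. n13.val = true  [f.wid > 9]
25. n15.wid = 0  [terminal]
26. n16.lim = false  [false]
27. n16.key = "qw"  ["qw"]
28. n17.depth = 30  [terminal]
29. n18.wid = 9  [terminal]
30. n19.val = 13  [terminal]
31. n16.val = true  [not B.lim]
32. n12.val = false  [A.acc == false]
33. n5.val = true  [true]
34. n20.val = 26  [terminal]
35. n21.val = -9  [terminal]
36. n4.val = false  [a₀.val > 26]
37. n0.tag = 12  [12]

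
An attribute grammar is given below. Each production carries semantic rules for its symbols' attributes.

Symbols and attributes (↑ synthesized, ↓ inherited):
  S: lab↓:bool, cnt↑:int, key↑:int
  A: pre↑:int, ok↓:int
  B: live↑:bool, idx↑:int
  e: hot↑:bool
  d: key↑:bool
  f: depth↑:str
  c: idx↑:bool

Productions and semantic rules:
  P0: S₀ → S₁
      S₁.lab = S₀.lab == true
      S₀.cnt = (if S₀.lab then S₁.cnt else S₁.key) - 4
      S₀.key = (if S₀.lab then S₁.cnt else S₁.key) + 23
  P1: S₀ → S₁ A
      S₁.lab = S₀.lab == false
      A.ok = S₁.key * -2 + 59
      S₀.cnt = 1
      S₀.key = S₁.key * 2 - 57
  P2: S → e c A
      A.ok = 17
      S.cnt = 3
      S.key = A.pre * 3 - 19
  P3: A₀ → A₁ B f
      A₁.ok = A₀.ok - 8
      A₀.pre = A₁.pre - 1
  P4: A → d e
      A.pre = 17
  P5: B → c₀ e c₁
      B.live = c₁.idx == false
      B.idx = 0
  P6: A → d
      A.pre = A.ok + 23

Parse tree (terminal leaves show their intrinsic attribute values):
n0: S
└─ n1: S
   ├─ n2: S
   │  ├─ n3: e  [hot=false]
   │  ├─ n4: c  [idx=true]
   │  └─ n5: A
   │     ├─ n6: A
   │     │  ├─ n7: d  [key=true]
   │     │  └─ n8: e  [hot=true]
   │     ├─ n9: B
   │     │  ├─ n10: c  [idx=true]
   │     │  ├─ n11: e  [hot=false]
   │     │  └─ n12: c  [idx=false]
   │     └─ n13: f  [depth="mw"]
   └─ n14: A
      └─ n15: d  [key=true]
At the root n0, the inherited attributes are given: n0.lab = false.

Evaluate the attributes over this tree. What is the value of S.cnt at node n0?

-3

1. n0.lab = false  [given at root]
2. n1.lab = false  [S₀.lab == true]
3. n2.lab = true  [S₀.lab == false]
4. n3.hot = false  [terminal]
5. n4.idx = true  [terminal]
6. n5.ok = 17  [17]
7. n6.ok = 9  [A₀.ok - 8]
8. n7.key = true  [terminal]
9. n8.hot = true  [terminal]
10. n6.pre = 17  [17]
11. n10.idx = true  [terminal]
12. n11.hot = false  [terminal]
13. n12.idx = false  [terminal]
14. n9.live = true  [c₁.idx == false]
15. n9.idx = 0  [0]
16. n13.depth = "mw"  [terminal]
17. n5.pre = 16  [A₁.pre - 1]
18. n2.cnt = 3  [3]
19. n2.key = 29  [A.pre * 3 - 19]
20. n14.ok = 1  [S₁.key * -2 + 59]
21. n15.key = true  [terminal]
22. n14.pre = 24  [A.ok + 23]
23. n1.cnt = 1  [1]
24. n1.key = 1  [S₁.key * 2 - 57]
25. n0.cnt = -3  [(if S₀.lab then S₁.cnt else S₁.key) - 4]
26. n0.key = 24  [(if S₀.lab then S₁.cnt else S₁.key) + 23]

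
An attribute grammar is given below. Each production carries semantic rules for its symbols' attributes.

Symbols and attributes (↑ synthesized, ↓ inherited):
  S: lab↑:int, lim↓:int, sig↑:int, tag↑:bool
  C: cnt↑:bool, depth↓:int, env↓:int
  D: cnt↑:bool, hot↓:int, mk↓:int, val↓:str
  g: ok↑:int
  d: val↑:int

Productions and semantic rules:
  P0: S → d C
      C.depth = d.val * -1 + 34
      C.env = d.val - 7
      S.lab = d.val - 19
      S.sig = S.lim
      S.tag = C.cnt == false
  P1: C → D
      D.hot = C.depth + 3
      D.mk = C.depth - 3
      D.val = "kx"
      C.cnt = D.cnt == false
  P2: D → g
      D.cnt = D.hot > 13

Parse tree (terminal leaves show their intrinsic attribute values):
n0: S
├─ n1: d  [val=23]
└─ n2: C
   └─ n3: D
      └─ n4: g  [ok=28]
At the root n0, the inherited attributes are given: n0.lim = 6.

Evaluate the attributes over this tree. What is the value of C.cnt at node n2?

1. n0.lim = 6  [given at root]
2. n1.val = 23  [terminal]
3. n2.depth = 11  [d.val * -1 + 34]
4. n2.env = 16  [d.val - 7]
5. n3.hot = 14  [C.depth + 3]
6. n3.mk = 8  [C.depth - 3]
7. n3.val = "kx"  ["kx"]
8. n4.ok = 28  [terminal]
9. n3.cnt = true  [D.hot > 13]
10. n2.cnt = false  [D.cnt == false]
11. n0.lab = 4  [d.val - 19]
12. n0.sig = 6  [S.lim]
13. n0.tag = true  [C.cnt == false]

false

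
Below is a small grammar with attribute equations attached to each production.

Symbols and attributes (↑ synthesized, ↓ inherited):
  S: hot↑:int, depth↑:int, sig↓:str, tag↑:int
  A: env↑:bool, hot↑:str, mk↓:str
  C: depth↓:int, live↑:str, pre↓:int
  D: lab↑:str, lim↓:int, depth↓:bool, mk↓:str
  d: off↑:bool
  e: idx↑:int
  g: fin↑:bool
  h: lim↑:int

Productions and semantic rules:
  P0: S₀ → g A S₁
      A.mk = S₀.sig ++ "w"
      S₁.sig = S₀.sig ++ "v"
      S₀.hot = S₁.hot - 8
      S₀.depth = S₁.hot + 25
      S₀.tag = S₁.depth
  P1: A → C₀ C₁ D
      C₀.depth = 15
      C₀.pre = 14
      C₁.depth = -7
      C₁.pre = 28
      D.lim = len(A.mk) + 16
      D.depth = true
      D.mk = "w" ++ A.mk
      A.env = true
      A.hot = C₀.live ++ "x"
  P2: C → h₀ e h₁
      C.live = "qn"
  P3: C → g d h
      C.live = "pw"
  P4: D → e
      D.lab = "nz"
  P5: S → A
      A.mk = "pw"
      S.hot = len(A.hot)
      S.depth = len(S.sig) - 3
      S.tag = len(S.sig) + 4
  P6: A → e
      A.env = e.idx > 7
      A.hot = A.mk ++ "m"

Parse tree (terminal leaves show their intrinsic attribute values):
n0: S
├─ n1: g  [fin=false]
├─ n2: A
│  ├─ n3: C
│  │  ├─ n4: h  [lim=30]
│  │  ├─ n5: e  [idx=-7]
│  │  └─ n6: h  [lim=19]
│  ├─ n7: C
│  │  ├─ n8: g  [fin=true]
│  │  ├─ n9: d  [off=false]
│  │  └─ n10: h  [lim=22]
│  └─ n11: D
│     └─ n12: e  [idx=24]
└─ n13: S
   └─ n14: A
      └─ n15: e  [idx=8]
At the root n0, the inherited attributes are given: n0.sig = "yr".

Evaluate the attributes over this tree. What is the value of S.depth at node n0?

28

1. n0.sig = "yr"  [given at root]
2. n1.fin = false  [terminal]
3. n2.mk = "yrw"  [S₀.sig ++ "w"]
4. n3.depth = 15  [15]
5. n3.pre = 14  [14]
6. n4.lim = 30  [terminal]
7. n5.idx = -7  [terminal]
8. n6.lim = 19  [terminal]
9. n3.live = "qn"  ["qn"]
10. n7.depth = -7  [-7]
11. n7.pre = 28  [28]
12. n8.fin = true  [terminal]
13. n9.off = false  [terminal]
14. n10.lim = 22  [terminal]
15. n7.live = "pw"  ["pw"]
16. n11.lim = 19  [len(A.mk) + 16]
17. n11.depth = true  [true]
18. n11.mk = "wyrw"  ["w" ++ A.mk]
19. n12.idx = 24  [terminal]
20. n11.lab = "nz"  ["nz"]
21. n2.env = true  [true]
22. n2.hot = "qnx"  [C₀.live ++ "x"]
23. n13.sig = "yrv"  [S₀.sig ++ "v"]
24. n14.mk = "pw"  ["pw"]
25. n15.idx = 8  [terminal]
26. n14.env = true  [e.idx > 7]
27. n14.hot = "pwm"  [A.mk ++ "m"]
28. n13.hot = 3  [len(A.hot)]
29. n13.depth = 0  [len(S.sig) - 3]
30. n13.tag = 7  [len(S.sig) + 4]
31. n0.hot = -5  [S₁.hot - 8]
32. n0.depth = 28  [S₁.hot + 25]
33. n0.tag = 0  [S₁.depth]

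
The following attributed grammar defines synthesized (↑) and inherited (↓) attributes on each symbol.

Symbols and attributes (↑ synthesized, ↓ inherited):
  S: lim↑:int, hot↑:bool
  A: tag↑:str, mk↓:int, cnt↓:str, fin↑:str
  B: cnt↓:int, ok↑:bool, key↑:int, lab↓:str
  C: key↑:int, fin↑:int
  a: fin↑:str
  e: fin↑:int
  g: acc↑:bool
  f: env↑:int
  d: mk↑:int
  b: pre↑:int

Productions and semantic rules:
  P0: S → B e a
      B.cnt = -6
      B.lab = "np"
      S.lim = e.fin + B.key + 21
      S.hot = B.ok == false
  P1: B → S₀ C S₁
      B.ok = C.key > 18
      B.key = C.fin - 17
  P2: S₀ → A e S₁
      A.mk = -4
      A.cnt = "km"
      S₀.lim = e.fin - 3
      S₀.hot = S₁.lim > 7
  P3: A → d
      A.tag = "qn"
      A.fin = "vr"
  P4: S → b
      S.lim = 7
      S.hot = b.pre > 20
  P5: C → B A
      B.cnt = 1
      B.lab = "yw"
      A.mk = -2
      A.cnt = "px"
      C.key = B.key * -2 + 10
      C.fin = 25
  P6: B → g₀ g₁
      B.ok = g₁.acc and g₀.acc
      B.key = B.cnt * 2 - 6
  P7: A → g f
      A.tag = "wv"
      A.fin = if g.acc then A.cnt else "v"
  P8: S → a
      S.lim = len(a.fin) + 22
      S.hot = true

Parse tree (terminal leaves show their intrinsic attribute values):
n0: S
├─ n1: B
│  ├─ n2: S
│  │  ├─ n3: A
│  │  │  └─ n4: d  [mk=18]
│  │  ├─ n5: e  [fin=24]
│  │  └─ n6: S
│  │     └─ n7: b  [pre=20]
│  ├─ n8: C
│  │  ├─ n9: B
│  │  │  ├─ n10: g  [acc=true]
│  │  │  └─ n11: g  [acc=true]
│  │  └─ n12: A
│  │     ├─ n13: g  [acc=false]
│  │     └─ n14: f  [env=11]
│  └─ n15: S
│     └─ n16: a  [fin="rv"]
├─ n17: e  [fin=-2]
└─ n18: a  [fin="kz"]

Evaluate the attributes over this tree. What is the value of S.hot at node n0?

true

1. n1.cnt = -6  [-6]
2. n1.lab = "np"  ["np"]
3. n3.mk = -4  [-4]
4. n3.cnt = "km"  ["km"]
5. n4.mk = 18  [terminal]
6. n3.tag = "qn"  ["qn"]
7. n3.fin = "vr"  ["vr"]
8. n5.fin = 24  [terminal]
9. n7.pre = 20  [terminal]
10. n6.lim = 7  [7]
11. n6.hot = false  [b.pre > 20]
12. n2.lim = 21  [e.fin - 3]
13. n2.hot = false  [S₁.lim > 7]
14. n9.cnt = 1  [1]
15. n9.lab = "yw"  ["yw"]
16. n10.acc = true  [terminal]
17. n11.acc = true  [terminal]
18. n9.ok = true  [g₁.acc and g₀.acc]
19. n9.key = -4  [B.cnt * 2 - 6]
20. n12.mk = -2  [-2]
21. n12.cnt = "px"  ["px"]
22. n13.acc = false  [terminal]
23. n14.env = 11  [terminal]
24. n12.tag = "wv"  ["wv"]
25. n12.fin = "v"  [if g.acc then A.cnt else "v"]
26. n8.key = 18  [B.key * -2 + 10]
27. n8.fin = 25  [25]
28. n16.fin = "rv"  [terminal]
29. n15.lim = 24  [len(a.fin) + 22]
30. n15.hot = true  [true]
31. n1.ok = false  [C.key > 18]
32. n1.key = 8  [C.fin - 17]
33. n17.fin = -2  [terminal]
34. n18.fin = "kz"  [terminal]
35. n0.lim = 27  [e.fin + B.key + 21]
36. n0.hot = true  [B.ok == false]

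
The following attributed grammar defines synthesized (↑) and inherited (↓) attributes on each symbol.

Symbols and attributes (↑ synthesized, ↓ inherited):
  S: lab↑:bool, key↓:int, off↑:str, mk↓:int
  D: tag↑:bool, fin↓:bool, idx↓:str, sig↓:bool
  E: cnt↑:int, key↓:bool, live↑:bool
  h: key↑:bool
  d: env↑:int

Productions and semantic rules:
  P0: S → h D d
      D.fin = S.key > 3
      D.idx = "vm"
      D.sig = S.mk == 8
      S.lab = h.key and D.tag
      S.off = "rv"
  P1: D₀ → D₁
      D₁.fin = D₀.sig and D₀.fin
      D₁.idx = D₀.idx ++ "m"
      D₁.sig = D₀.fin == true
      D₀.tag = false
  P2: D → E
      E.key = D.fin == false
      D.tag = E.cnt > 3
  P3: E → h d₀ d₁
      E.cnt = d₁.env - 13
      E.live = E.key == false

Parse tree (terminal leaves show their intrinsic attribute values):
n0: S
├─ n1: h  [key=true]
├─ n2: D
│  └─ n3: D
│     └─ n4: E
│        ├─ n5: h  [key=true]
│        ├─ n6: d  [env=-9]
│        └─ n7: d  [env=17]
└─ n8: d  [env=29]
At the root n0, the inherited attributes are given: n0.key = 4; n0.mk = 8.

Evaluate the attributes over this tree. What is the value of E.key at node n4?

1. n0.key = 4  [given at root]
2. n0.mk = 8  [given at root]
3. n1.key = true  [terminal]
4. n2.fin = true  [S.key > 3]
5. n2.idx = "vm"  ["vm"]
6. n2.sig = true  [S.mk == 8]
7. n3.fin = true  [D₀.sig and D₀.fin]
8. n3.idx = "vmm"  [D₀.idx ++ "m"]
9. n3.sig = true  [D₀.fin == true]
10. n4.key = false  [D.fin == false]
11. n5.key = true  [terminal]
12. n6.env = -9  [terminal]
13. n7.env = 17  [terminal]
14. n4.cnt = 4  [d₁.env - 13]
15. n4.live = true  [E.key == false]
16. n3.tag = true  [E.cnt > 3]
17. n2.tag = false  [false]
18. n8.env = 29  [terminal]
19. n0.lab = false  [h.key and D.tag]
20. n0.off = "rv"  ["rv"]

false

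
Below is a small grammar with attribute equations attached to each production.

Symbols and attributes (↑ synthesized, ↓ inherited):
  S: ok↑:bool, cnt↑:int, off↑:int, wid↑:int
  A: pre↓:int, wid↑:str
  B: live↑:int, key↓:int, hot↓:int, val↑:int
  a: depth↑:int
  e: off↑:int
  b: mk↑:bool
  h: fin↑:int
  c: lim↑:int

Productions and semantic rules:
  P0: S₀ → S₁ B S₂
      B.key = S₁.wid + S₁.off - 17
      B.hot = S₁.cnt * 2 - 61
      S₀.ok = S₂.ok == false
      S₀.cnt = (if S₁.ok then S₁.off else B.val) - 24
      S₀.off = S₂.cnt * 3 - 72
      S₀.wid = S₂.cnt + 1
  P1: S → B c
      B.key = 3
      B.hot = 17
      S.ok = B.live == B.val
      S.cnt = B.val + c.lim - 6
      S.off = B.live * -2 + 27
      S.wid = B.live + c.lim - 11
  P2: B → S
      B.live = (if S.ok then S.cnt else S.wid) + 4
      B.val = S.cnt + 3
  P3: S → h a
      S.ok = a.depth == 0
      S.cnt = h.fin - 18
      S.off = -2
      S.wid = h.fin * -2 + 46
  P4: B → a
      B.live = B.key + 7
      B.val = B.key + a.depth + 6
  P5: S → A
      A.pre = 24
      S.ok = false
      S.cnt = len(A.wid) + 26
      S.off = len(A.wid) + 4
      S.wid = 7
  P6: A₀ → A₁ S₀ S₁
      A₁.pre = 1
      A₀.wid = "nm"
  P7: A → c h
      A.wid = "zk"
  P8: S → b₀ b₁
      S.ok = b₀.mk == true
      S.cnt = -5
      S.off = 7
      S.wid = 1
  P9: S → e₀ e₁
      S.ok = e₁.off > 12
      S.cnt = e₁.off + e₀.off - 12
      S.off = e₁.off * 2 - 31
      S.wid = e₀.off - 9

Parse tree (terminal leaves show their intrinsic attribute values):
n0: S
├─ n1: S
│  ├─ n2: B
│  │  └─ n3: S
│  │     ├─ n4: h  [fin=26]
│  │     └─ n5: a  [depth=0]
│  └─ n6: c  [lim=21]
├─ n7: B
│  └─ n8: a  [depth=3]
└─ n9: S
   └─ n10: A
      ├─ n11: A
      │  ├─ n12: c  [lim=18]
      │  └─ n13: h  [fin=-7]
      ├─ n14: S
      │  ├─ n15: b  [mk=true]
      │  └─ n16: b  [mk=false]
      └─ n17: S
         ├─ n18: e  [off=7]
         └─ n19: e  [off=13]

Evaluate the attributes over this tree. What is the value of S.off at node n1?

3

1. n2.key = 3  [3]
2. n2.hot = 17  [17]
3. n4.fin = 26  [terminal]
4. n5.depth = 0  [terminal]
5. n3.ok = true  [a.depth == 0]
6. n3.cnt = 8  [h.fin - 18]
7. n3.off = -2  [-2]
8. n3.wid = -6  [h.fin * -2 + 46]
9. n2.live = 12  [(if S.ok then S.cnt else S.wid) + 4]
10. n2.val = 11  [S.cnt + 3]
11. n6.lim = 21  [terminal]
12. n1.ok = false  [B.live == B.val]
13. n1.cnt = 26  [B.val + c.lim - 6]
14. n1.off = 3  [B.live * -2 + 27]
15. n1.wid = 22  [B.live + c.lim - 11]
16. n7.key = 8  [S₁.wid + S₁.off - 17]
17. n7.hot = -9  [S₁.cnt * 2 - 61]
18. n8.depth = 3  [terminal]
19. n7.live = 15  [B.key + 7]
20. n7.val = 17  [B.key + a.depth + 6]
21. n10.pre = 24  [24]
22. n11.pre = 1  [1]
23. n12.lim = 18  [terminal]
24. n13.fin = -7  [terminal]
25. n11.wid = "zk"  ["zk"]
26. n15.mk = true  [terminal]
27. n16.mk = false  [terminal]
28. n14.ok = true  [b₀.mk == true]
29. n14.cnt = -5  [-5]
30. n14.off = 7  [7]
31. n14.wid = 1  [1]
32. n18.off = 7  [terminal]
33. n19.off = 13  [terminal]
34. n17.ok = true  [e₁.off > 12]
35. n17.cnt = 8  [e₁.off + e₀.off - 12]
36. n17.off = -5  [e₁.off * 2 - 31]
37. n17.wid = -2  [e₀.off - 9]
38. n10.wid = "nm"  ["nm"]
39. n9.ok = false  [false]
40. n9.cnt = 28  [len(A.wid) + 26]
41. n9.off = 6  [len(A.wid) + 4]
42. n9.wid = 7  [7]
43. n0.ok = true  [S₂.ok == false]
44. n0.cnt = -7  [(if S₁.ok then S₁.off else B.val) - 24]
45. n0.off = 12  [S₂.cnt * 3 - 72]
46. n0.wid = 29  [S₂.cnt + 1]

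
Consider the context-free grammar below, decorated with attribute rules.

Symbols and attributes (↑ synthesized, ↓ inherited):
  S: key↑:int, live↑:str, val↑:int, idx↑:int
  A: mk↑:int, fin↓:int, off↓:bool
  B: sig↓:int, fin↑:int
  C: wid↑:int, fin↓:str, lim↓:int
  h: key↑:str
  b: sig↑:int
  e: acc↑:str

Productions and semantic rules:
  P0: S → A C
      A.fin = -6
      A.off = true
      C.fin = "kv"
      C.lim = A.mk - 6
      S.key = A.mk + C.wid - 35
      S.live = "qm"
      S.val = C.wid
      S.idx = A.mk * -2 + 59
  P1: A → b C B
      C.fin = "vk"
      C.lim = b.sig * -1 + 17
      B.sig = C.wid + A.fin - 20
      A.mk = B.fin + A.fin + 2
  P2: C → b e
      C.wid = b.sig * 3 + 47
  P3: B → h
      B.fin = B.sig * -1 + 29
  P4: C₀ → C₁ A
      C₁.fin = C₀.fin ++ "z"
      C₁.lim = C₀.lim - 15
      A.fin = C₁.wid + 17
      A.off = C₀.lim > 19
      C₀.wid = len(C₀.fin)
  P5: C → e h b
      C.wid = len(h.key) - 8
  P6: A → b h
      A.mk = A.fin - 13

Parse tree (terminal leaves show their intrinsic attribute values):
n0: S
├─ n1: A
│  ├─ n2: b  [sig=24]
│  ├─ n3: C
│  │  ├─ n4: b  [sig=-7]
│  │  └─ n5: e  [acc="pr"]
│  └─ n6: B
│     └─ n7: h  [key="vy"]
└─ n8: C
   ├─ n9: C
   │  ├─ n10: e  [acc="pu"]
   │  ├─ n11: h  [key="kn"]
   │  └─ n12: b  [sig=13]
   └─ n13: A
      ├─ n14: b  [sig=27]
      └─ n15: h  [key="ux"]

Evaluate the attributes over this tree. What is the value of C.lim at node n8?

1. n1.fin = -6  [-6]
2. n1.off = true  [true]
3. n2.sig = 24  [terminal]
4. n3.fin = "vk"  ["vk"]
5. n3.lim = -7  [b.sig * -1 + 17]
6. n4.sig = -7  [terminal]
7. n5.acc = "pr"  [terminal]
8. n3.wid = 26  [b.sig * 3 + 47]
9. n6.sig = 0  [C.wid + A.fin - 20]
10. n7.key = "vy"  [terminal]
11. n6.fin = 29  [B.sig * -1 + 29]
12. n1.mk = 25  [B.fin + A.fin + 2]
13. n8.fin = "kv"  ["kv"]
14. n8.lim = 19  [A.mk - 6]
15. n9.fin = "kvz"  [C₀.fin ++ "z"]
16. n9.lim = 4  [C₀.lim - 15]
17. n10.acc = "pu"  [terminal]
18. n11.key = "kn"  [terminal]
19. n12.sig = 13  [terminal]
20. n9.wid = -6  [len(h.key) - 8]
21. n13.fin = 11  [C₁.wid + 17]
22. n13.off = false  [C₀.lim > 19]
23. n14.sig = 27  [terminal]
24. n15.key = "ux"  [terminal]
25. n13.mk = -2  [A.fin - 13]
26. n8.wid = 2  [len(C₀.fin)]
27. n0.key = -8  [A.mk + C.wid - 35]
28. n0.live = "qm"  ["qm"]
29. n0.val = 2  [C.wid]
30. n0.idx = 9  [A.mk * -2 + 59]

19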